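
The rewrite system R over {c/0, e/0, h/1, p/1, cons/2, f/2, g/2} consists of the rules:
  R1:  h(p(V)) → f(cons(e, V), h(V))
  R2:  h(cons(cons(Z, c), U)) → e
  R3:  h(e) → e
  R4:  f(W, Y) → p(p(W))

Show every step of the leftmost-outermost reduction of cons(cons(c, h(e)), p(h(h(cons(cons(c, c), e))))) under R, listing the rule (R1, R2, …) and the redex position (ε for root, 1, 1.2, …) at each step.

1. cons(cons(c, h(e)), p(h(h(cons(cons(c, c), e)))))  →  cons(cons(c, e), p(h(h(cons(cons(c, c), e)))))   [R3 at 1.2]
2. cons(cons(c, e), p(h(h(cons(cons(c, c), e)))))  →  cons(cons(c, e), p(h(e)))   [R2 at 2.1.1]
3. cons(cons(c, e), p(h(e)))  →  cons(cons(c, e), p(e))   [R3 at 2.1]

cons(cons(c, e), p(e))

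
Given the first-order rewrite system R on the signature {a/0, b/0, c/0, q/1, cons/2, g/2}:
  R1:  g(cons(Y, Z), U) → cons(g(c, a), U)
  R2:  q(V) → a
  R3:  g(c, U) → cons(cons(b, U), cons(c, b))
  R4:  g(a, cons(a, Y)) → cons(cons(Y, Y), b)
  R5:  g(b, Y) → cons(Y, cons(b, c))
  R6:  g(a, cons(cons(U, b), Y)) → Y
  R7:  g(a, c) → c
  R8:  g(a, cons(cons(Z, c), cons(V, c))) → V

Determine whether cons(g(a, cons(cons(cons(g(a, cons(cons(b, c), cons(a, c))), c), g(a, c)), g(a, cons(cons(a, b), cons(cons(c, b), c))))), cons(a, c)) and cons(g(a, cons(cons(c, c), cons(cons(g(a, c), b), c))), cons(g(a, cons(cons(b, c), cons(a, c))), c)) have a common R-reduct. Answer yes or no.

Reduce t₁ = cons(g(a, cons(cons(cons(g(a, cons(cons(b, c), cons(a, c))), c), g(a, c)), g(a, cons(cons(a, b), cons(cons(c, b), c))))), cons(a, c)):
1. cons(g(a, cons(cons(cons(g(a, cons(cons(b, c), cons(a, c))), c), g(a, c)), g(a, cons(cons(a, b), cons(cons(c, b), c))))), cons(a, c))  →  cons(g(a, cons(cons(cons(a, c), g(a, c)), g(a, cons(cons(a, b), cons(cons(c, b), c))))), cons(a, c))   [R8 at 1.2.1.1.1]
2. cons(g(a, cons(cons(cons(a, c), g(a, c)), g(a, cons(cons(a, b), cons(cons(c, b), c))))), cons(a, c))  →  cons(g(a, cons(cons(cons(a, c), c), g(a, cons(cons(a, b), cons(cons(c, b), c))))), cons(a, c))   [R7 at 1.2.1.2]
3. cons(g(a, cons(cons(cons(a, c), c), g(a, cons(cons(a, b), cons(cons(c, b), c))))), cons(a, c))  →  cons(g(a, cons(cons(cons(a, c), c), cons(cons(c, b), c))), cons(a, c))   [R6 at 1.2.2]
4. cons(g(a, cons(cons(cons(a, c), c), cons(cons(c, b), c))), cons(a, c))  →  cons(cons(c, b), cons(a, c))   [R8 at 1]

Reduce t₂ = cons(g(a, cons(cons(c, c), cons(cons(g(a, c), b), c))), cons(g(a, cons(cons(b, c), cons(a, c))), c)):
1. cons(g(a, cons(cons(c, c), cons(cons(g(a, c), b), c))), cons(g(a, cons(cons(b, c), cons(a, c))), c))  →  cons(cons(g(a, c), b), cons(g(a, cons(cons(b, c), cons(a, c))), c))   [R8 at 1]
2. cons(cons(g(a, c), b), cons(g(a, cons(cons(b, c), cons(a, c))), c))  →  cons(cons(c, b), cons(g(a, cons(cons(b, c), cons(a, c))), c))   [R7 at 1.1]
3. cons(cons(c, b), cons(g(a, cons(cons(b, c), cons(a, c))), c))  →  cons(cons(c, b), cons(a, c))   [R8 at 2.1]

yes — NF(t₁) = cons(cons(c, b), cons(a, c)), NF(t₂) = cons(cons(c, b), cons(a, c))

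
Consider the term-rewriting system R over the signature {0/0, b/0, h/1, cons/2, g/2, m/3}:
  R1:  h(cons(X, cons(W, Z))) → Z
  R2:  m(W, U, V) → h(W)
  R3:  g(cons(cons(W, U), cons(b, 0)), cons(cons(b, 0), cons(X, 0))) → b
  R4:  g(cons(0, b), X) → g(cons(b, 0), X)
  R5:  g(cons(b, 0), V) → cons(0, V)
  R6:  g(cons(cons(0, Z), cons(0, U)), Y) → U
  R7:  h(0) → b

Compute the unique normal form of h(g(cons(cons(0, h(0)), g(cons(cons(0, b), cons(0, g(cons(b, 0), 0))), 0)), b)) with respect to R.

b

1. h(g(cons(cons(0, h(0)), g(cons(cons(0, b), cons(0, g(cons(b, 0), 0))), 0)), b))  →  h(g(cons(cons(0, b), g(cons(cons(0, b), cons(0, g(cons(b, 0), 0))), 0)), b))   [R7 at 1.1.1.2]
2. h(g(cons(cons(0, b), g(cons(cons(0, b), cons(0, g(cons(b, 0), 0))), 0)), b))  →  h(g(cons(cons(0, b), g(cons(b, 0), 0)), b))   [R6 at 1.1.2]
3. h(g(cons(cons(0, b), g(cons(b, 0), 0)), b))  →  h(g(cons(cons(0, b), cons(0, 0)), b))   [R5 at 1.1.2]
4. h(g(cons(cons(0, b), cons(0, 0)), b))  →  h(0)   [R6 at 1]
5. h(0)  →  b   [R7 at ε]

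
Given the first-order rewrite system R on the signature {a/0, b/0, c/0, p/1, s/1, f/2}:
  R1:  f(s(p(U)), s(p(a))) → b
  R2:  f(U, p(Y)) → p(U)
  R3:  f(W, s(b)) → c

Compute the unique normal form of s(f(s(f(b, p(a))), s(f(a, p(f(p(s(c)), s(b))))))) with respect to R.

1. s(f(s(f(b, p(a))), s(f(a, p(f(p(s(c)), s(b)))))))  →  s(f(s(p(b)), s(f(a, p(f(p(s(c)), s(b)))))))   [R2 at 1.1.1]
2. s(f(s(p(b)), s(f(a, p(f(p(s(c)), s(b)))))))  →  s(f(s(p(b)), s(p(a))))   [R2 at 1.2.1]
3. s(f(s(p(b)), s(p(a))))  →  s(b)   [R1 at 1]

s(b)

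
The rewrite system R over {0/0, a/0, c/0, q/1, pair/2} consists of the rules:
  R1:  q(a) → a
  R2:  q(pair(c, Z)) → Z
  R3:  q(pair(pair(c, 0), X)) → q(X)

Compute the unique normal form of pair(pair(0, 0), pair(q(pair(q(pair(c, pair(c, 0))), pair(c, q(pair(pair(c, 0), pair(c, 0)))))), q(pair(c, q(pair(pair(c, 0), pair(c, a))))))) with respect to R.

1. pair(pair(0, 0), pair(q(pair(q(pair(c, pair(c, 0))), pair(c, q(pair(pair(c, 0), pair(c, 0)))))), q(pair(c, q(pair(pair(c, 0), pair(c, a)))))))  →  pair(pair(0, 0), pair(q(pair(pair(c, 0), pair(c, q(pair(pair(c, 0), pair(c, 0)))))), q(pair(c, q(pair(pair(c, 0), pair(c, a)))))))   [R2 at 2.1.1.1]
2. pair(pair(0, 0), pair(q(pair(pair(c, 0), pair(c, q(pair(pair(c, 0), pair(c, 0)))))), q(pair(c, q(pair(pair(c, 0), pair(c, a)))))))  →  pair(pair(0, 0), pair(q(pair(c, q(pair(pair(c, 0), pair(c, 0))))), q(pair(c, q(pair(pair(c, 0), pair(c, a)))))))   [R3 at 2.1]
3. pair(pair(0, 0), pair(q(pair(c, q(pair(pair(c, 0), pair(c, 0))))), q(pair(c, q(pair(pair(c, 0), pair(c, a)))))))  →  pair(pair(0, 0), pair(q(pair(pair(c, 0), pair(c, 0))), q(pair(c, q(pair(pair(c, 0), pair(c, a)))))))   [R2 at 2.1]
4. pair(pair(0, 0), pair(q(pair(pair(c, 0), pair(c, 0))), q(pair(c, q(pair(pair(c, 0), pair(c, a)))))))  →  pair(pair(0, 0), pair(q(pair(c, 0)), q(pair(c, q(pair(pair(c, 0), pair(c, a)))))))   [R3 at 2.1]
5. pair(pair(0, 0), pair(q(pair(c, 0)), q(pair(c, q(pair(pair(c, 0), pair(c, a)))))))  →  pair(pair(0, 0), pair(0, q(pair(c, q(pair(pair(c, 0), pair(c, a)))))))   [R2 at 2.1]
6. pair(pair(0, 0), pair(0, q(pair(c, q(pair(pair(c, 0), pair(c, a)))))))  →  pair(pair(0, 0), pair(0, q(pair(pair(c, 0), pair(c, a)))))   [R2 at 2.2]
7. pair(pair(0, 0), pair(0, q(pair(pair(c, 0), pair(c, a)))))  →  pair(pair(0, 0), pair(0, q(pair(c, a))))   [R3 at 2.2]
8. pair(pair(0, 0), pair(0, q(pair(c, a))))  →  pair(pair(0, 0), pair(0, a))   [R2 at 2.2]

pair(pair(0, 0), pair(0, a))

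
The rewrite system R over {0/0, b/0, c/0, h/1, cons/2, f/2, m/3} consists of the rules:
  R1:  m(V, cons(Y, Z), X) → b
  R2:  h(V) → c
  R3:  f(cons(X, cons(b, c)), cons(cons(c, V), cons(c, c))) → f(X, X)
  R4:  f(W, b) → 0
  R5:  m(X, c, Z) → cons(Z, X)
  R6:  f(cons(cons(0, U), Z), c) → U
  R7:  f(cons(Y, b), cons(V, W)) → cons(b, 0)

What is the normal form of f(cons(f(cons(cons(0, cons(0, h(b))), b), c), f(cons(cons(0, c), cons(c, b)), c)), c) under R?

1. f(cons(f(cons(cons(0, cons(0, h(b))), b), c), f(cons(cons(0, c), cons(c, b)), c)), c)  →  f(cons(cons(0, h(b)), f(cons(cons(0, c), cons(c, b)), c)), c)   [R6 at 1.1]
2. f(cons(cons(0, h(b)), f(cons(cons(0, c), cons(c, b)), c)), c)  →  h(b)   [R6 at ε]
3. h(b)  →  c   [R2 at ε]

c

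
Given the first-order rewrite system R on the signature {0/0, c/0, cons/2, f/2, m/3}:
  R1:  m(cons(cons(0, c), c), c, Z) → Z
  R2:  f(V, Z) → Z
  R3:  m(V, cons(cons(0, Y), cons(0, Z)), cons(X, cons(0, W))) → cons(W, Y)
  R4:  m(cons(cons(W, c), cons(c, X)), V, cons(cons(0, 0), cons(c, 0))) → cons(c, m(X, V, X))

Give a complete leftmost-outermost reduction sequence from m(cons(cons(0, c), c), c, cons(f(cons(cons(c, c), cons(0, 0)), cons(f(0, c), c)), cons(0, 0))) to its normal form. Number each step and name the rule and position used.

cons(cons(c, c), cons(0, 0))

1. m(cons(cons(0, c), c), c, cons(f(cons(cons(c, c), cons(0, 0)), cons(f(0, c), c)), cons(0, 0)))  →  cons(f(cons(cons(c, c), cons(0, 0)), cons(f(0, c), c)), cons(0, 0))   [R1 at ε]
2. cons(f(cons(cons(c, c), cons(0, 0)), cons(f(0, c), c)), cons(0, 0))  →  cons(cons(f(0, c), c), cons(0, 0))   [R2 at 1]
3. cons(cons(f(0, c), c), cons(0, 0))  →  cons(cons(c, c), cons(0, 0))   [R2 at 1.1]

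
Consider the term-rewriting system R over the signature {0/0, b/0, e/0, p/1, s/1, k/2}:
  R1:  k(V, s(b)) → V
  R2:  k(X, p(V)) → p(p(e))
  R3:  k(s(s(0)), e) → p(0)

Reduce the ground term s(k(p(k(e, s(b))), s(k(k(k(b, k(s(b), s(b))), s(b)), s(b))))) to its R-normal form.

1. s(k(p(k(e, s(b))), s(k(k(k(b, k(s(b), s(b))), s(b)), s(b)))))  →  s(k(p(e), s(k(k(k(b, k(s(b), s(b))), s(b)), s(b)))))   [R1 at 1.1.1]
2. s(k(p(e), s(k(k(k(b, k(s(b), s(b))), s(b)), s(b)))))  →  s(k(p(e), s(k(k(b, k(s(b), s(b))), s(b)))))   [R1 at 1.2.1]
3. s(k(p(e), s(k(k(b, k(s(b), s(b))), s(b)))))  →  s(k(p(e), s(k(b, k(s(b), s(b))))))   [R1 at 1.2.1]
4. s(k(p(e), s(k(b, k(s(b), s(b))))))  →  s(k(p(e), s(k(b, s(b)))))   [R1 at 1.2.1.2]
5. s(k(p(e), s(k(b, s(b)))))  →  s(k(p(e), s(b)))   [R1 at 1.2.1]
6. s(k(p(e), s(b)))  →  s(p(e))   [R1 at 1]

s(p(e))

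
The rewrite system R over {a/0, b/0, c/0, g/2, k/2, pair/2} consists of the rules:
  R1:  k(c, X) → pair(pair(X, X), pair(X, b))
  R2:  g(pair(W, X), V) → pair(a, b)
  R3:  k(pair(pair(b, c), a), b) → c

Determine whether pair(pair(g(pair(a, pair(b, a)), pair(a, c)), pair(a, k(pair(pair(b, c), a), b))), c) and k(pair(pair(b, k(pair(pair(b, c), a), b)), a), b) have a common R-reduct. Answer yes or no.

no — NF(t₁) = pair(pair(pair(a, b), pair(a, c)), c), NF(t₂) = c

Reduce t₁ = pair(pair(g(pair(a, pair(b, a)), pair(a, c)), pair(a, k(pair(pair(b, c), a), b))), c):
1. pair(pair(g(pair(a, pair(b, a)), pair(a, c)), pair(a, k(pair(pair(b, c), a), b))), c)  →  pair(pair(pair(a, b), pair(a, k(pair(pair(b, c), a), b))), c)   [R2 at 1.1]
2. pair(pair(pair(a, b), pair(a, k(pair(pair(b, c), a), b))), c)  →  pair(pair(pair(a, b), pair(a, c)), c)   [R3 at 1.2.2]

Reduce t₂ = k(pair(pair(b, k(pair(pair(b, c), a), b)), a), b):
1. k(pair(pair(b, k(pair(pair(b, c), a), b)), a), b)  →  k(pair(pair(b, c), a), b)   [R3 at 1.1.2]
2. k(pair(pair(b, c), a), b)  →  c   [R3 at ε]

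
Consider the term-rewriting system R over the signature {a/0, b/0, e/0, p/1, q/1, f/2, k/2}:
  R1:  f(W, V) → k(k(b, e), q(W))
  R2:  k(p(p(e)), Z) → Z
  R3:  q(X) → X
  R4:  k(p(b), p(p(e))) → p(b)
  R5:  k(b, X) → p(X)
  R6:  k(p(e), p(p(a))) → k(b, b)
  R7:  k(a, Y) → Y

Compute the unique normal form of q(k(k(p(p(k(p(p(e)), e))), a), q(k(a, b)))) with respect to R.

1. q(k(k(p(p(k(p(p(e)), e))), a), q(k(a, b))))  →  k(k(p(p(k(p(p(e)), e))), a), q(k(a, b)))   [R3 at ε]
2. k(k(p(p(k(p(p(e)), e))), a), q(k(a, b)))  →  k(k(p(p(e)), a), q(k(a, b)))   [R2 at 1.1.1.1]
3. k(k(p(p(e)), a), q(k(a, b)))  →  k(a, q(k(a, b)))   [R2 at 1]
4. k(a, q(k(a, b)))  →  q(k(a, b))   [R7 at ε]
5. q(k(a, b))  →  k(a, b)   [R3 at ε]
6. k(a, b)  →  b   [R7 at ε]

b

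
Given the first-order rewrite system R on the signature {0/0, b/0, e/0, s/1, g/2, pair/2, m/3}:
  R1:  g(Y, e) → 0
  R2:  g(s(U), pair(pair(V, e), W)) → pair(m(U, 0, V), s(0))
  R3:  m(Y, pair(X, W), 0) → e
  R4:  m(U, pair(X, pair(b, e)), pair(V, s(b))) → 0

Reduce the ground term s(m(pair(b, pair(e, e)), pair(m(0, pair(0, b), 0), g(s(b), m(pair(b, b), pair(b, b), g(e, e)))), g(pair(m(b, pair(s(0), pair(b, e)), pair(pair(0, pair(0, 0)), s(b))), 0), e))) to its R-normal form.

s(e)

1. s(m(pair(b, pair(e, e)), pair(m(0, pair(0, b), 0), g(s(b), m(pair(b, b), pair(b, b), g(e, e)))), g(pair(m(b, pair(s(0), pair(b, e)), pair(pair(0, pair(0, 0)), s(b))), 0), e)))  →  s(m(pair(b, pair(e, e)), pair(e, g(s(b), m(pair(b, b), pair(b, b), g(e, e)))), g(pair(m(b, pair(s(0), pair(b, e)), pair(pair(0, pair(0, 0)), s(b))), 0), e)))   [R3 at 1.2.1]
2. s(m(pair(b, pair(e, e)), pair(e, g(s(b), m(pair(b, b), pair(b, b), g(e, e)))), g(pair(m(b, pair(s(0), pair(b, e)), pair(pair(0, pair(0, 0)), s(b))), 0), e)))  →  s(m(pair(b, pair(e, e)), pair(e, g(s(b), m(pair(b, b), pair(b, b), 0))), g(pair(m(b, pair(s(0), pair(b, e)), pair(pair(0, pair(0, 0)), s(b))), 0), e)))   [R1 at 1.2.2.2.3]
3. s(m(pair(b, pair(e, e)), pair(e, g(s(b), m(pair(b, b), pair(b, b), 0))), g(pair(m(b, pair(s(0), pair(b, e)), pair(pair(0, pair(0, 0)), s(b))), 0), e)))  →  s(m(pair(b, pair(e, e)), pair(e, g(s(b), e)), g(pair(m(b, pair(s(0), pair(b, e)), pair(pair(0, pair(0, 0)), s(b))), 0), e)))   [R3 at 1.2.2.2]
4. s(m(pair(b, pair(e, e)), pair(e, g(s(b), e)), g(pair(m(b, pair(s(0), pair(b, e)), pair(pair(0, pair(0, 0)), s(b))), 0), e)))  →  s(m(pair(b, pair(e, e)), pair(e, 0), g(pair(m(b, pair(s(0), pair(b, e)), pair(pair(0, pair(0, 0)), s(b))), 0), e)))   [R1 at 1.2.2]
5. s(m(pair(b, pair(e, e)), pair(e, 0), g(pair(m(b, pair(s(0), pair(b, e)), pair(pair(0, pair(0, 0)), s(b))), 0), e)))  →  s(m(pair(b, pair(e, e)), pair(e, 0), 0))   [R1 at 1.3]
6. s(m(pair(b, pair(e, e)), pair(e, 0), 0))  →  s(e)   [R3 at 1]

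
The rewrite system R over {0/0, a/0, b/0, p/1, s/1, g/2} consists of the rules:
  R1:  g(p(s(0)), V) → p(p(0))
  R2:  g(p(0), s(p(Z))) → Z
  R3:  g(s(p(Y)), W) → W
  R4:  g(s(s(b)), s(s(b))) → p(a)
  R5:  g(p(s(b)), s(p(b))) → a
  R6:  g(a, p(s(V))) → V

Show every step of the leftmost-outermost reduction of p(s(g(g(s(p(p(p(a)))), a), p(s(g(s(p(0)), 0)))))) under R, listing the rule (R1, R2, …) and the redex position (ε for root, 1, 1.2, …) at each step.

1. p(s(g(g(s(p(p(p(a)))), a), p(s(g(s(p(0)), 0))))))  →  p(s(g(a, p(s(g(s(p(0)), 0))))))   [R3 at 1.1.1]
2. p(s(g(a, p(s(g(s(p(0)), 0))))))  →  p(s(g(s(p(0)), 0)))   [R6 at 1.1]
3. p(s(g(s(p(0)), 0)))  →  p(s(0))   [R3 at 1.1]

p(s(0))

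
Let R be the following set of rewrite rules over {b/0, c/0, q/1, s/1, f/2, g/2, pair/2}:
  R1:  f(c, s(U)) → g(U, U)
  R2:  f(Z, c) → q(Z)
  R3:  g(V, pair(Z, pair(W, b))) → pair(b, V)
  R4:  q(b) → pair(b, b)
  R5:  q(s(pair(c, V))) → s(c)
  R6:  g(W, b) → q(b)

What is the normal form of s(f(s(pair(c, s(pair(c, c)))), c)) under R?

1. s(f(s(pair(c, s(pair(c, c)))), c))  →  s(q(s(pair(c, s(pair(c, c))))))   [R2 at 1]
2. s(q(s(pair(c, s(pair(c, c))))))  →  s(s(c))   [R5 at 1]

s(s(c))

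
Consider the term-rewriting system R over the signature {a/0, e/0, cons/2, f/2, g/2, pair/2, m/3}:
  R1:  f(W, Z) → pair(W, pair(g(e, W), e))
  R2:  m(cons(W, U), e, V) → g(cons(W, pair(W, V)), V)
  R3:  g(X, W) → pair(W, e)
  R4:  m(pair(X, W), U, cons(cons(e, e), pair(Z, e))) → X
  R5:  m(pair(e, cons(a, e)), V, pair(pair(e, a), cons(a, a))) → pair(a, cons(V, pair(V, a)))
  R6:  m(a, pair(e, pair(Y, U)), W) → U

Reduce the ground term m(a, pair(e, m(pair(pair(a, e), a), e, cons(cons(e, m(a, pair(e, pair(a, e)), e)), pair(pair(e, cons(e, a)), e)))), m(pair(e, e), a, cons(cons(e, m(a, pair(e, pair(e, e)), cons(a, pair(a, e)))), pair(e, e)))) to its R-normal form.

1. m(a, pair(e, m(pair(pair(a, e), a), e, cons(cons(e, m(a, pair(e, pair(a, e)), e)), pair(pair(e, cons(e, a)), e)))), m(pair(e, e), a, cons(cons(e, m(a, pair(e, pair(e, e)), cons(a, pair(a, e)))), pair(e, e))))  →  m(a, pair(e, m(pair(pair(a, e), a), e, cons(cons(e, e), pair(pair(e, cons(e, a)), e)))), m(pair(e, e), a, cons(cons(e, m(a, pair(e, pair(e, e)), cons(a, pair(a, e)))), pair(e, e))))   [R6 at 2.2.3.1.2]
2. m(a, pair(e, m(pair(pair(a, e), a), e, cons(cons(e, e), pair(pair(e, cons(e, a)), e)))), m(pair(e, e), a, cons(cons(e, m(a, pair(e, pair(e, e)), cons(a, pair(a, e)))), pair(e, e))))  →  m(a, pair(e, pair(a, e)), m(pair(e, e), a, cons(cons(e, m(a, pair(e, pair(e, e)), cons(a, pair(a, e)))), pair(e, e))))   [R4 at 2.2]
3. m(a, pair(e, pair(a, e)), m(pair(e, e), a, cons(cons(e, m(a, pair(e, pair(e, e)), cons(a, pair(a, e)))), pair(e, e))))  →  e   [R6 at ε]

e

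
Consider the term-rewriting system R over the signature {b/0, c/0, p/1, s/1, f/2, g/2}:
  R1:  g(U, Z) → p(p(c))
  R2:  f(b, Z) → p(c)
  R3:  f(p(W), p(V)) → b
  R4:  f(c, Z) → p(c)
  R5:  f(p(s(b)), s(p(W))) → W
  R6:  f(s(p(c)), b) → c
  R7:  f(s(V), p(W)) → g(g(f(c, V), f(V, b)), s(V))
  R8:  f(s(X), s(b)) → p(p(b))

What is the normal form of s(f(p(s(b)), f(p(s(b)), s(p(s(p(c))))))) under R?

s(c)

1. s(f(p(s(b)), f(p(s(b)), s(p(s(p(c)))))))  →  s(f(p(s(b)), s(p(c))))   [R5 at 1.2]
2. s(f(p(s(b)), s(p(c))))  →  s(c)   [R5 at 1]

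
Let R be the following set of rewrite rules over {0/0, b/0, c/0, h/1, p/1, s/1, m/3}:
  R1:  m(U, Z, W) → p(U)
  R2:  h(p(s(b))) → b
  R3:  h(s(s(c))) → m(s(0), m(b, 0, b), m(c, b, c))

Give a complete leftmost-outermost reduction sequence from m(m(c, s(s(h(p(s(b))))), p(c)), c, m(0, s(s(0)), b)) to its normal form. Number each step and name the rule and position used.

1. m(m(c, s(s(h(p(s(b))))), p(c)), c, m(0, s(s(0)), b))  →  p(m(c, s(s(h(p(s(b))))), p(c)))   [R1 at ε]
2. p(m(c, s(s(h(p(s(b))))), p(c)))  →  p(p(c))   [R1 at 1]

p(p(c))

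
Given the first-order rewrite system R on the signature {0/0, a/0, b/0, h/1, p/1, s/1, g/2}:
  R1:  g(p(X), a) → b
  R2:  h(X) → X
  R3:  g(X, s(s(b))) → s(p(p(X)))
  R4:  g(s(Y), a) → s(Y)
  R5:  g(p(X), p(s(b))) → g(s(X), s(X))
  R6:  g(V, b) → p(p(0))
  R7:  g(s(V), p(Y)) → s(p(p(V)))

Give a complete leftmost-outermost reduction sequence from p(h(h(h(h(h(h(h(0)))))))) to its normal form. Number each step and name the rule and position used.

p(0)

1. p(h(h(h(h(h(h(h(0))))))))  →  p(h(h(h(h(h(h(0)))))))   [R2 at 1]
2. p(h(h(h(h(h(h(0)))))))  →  p(h(h(h(h(h(0))))))   [R2 at 1]
3. p(h(h(h(h(h(0))))))  →  p(h(h(h(h(0)))))   [R2 at 1]
4. p(h(h(h(h(0)))))  →  p(h(h(h(0))))   [R2 at 1]
5. p(h(h(h(0))))  →  p(h(h(0)))   [R2 at 1]
6. p(h(h(0)))  →  p(h(0))   [R2 at 1]
7. p(h(0))  →  p(0)   [R2 at 1]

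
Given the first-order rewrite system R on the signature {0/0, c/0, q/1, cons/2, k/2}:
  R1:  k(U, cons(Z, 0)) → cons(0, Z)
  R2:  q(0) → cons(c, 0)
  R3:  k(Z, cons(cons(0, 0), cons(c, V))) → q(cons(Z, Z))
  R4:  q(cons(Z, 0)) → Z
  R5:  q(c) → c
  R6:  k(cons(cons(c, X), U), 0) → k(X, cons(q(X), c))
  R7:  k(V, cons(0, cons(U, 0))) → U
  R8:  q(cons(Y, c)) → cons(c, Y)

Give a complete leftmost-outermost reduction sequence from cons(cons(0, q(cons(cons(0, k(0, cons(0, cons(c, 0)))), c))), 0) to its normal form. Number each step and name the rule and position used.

cons(cons(0, cons(c, cons(0, c))), 0)

1. cons(cons(0, q(cons(cons(0, k(0, cons(0, cons(c, 0)))), c))), 0)  →  cons(cons(0, cons(c, cons(0, k(0, cons(0, cons(c, 0)))))), 0)   [R8 at 1.2]
2. cons(cons(0, cons(c, cons(0, k(0, cons(0, cons(c, 0)))))), 0)  →  cons(cons(0, cons(c, cons(0, c))), 0)   [R7 at 1.2.2.2]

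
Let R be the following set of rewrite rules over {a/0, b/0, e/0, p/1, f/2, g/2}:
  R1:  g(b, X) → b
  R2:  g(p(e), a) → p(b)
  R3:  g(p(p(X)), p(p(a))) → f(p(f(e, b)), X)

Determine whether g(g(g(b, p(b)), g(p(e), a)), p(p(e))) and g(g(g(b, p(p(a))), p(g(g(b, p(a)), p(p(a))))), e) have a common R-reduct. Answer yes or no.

Reduce t₁ = g(g(g(b, p(b)), g(p(e), a)), p(p(e))):
1. g(g(g(b, p(b)), g(p(e), a)), p(p(e)))  →  g(g(b, g(p(e), a)), p(p(e)))   [R1 at 1.1]
2. g(g(b, g(p(e), a)), p(p(e)))  →  g(b, p(p(e)))   [R1 at 1]
3. g(b, p(p(e)))  →  b   [R1 at ε]

Reduce t₂ = g(g(g(b, p(p(a))), p(g(g(b, p(a)), p(p(a))))), e):
1. g(g(g(b, p(p(a))), p(g(g(b, p(a)), p(p(a))))), e)  →  g(g(b, p(g(g(b, p(a)), p(p(a))))), e)   [R1 at 1.1]
2. g(g(b, p(g(g(b, p(a)), p(p(a))))), e)  →  g(b, e)   [R1 at 1]
3. g(b, e)  →  b   [R1 at ε]

yes — NF(t₁) = b, NF(t₂) = b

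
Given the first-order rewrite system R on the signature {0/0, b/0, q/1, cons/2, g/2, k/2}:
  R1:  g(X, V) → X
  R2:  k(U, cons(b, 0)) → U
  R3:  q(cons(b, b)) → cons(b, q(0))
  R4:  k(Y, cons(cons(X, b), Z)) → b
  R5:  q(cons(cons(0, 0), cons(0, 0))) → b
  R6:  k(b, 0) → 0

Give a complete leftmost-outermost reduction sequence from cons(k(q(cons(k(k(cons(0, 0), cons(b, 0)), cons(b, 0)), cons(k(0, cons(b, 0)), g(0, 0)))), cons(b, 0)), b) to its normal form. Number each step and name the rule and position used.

cons(b, b)

1. cons(k(q(cons(k(k(cons(0, 0), cons(b, 0)), cons(b, 0)), cons(k(0, cons(b, 0)), g(0, 0)))), cons(b, 0)), b)  →  cons(q(cons(k(k(cons(0, 0), cons(b, 0)), cons(b, 0)), cons(k(0, cons(b, 0)), g(0, 0)))), b)   [R2 at 1]
2. cons(q(cons(k(k(cons(0, 0), cons(b, 0)), cons(b, 0)), cons(k(0, cons(b, 0)), g(0, 0)))), b)  →  cons(q(cons(k(cons(0, 0), cons(b, 0)), cons(k(0, cons(b, 0)), g(0, 0)))), b)   [R2 at 1.1.1]
3. cons(q(cons(k(cons(0, 0), cons(b, 0)), cons(k(0, cons(b, 0)), g(0, 0)))), b)  →  cons(q(cons(cons(0, 0), cons(k(0, cons(b, 0)), g(0, 0)))), b)   [R2 at 1.1.1]
4. cons(q(cons(cons(0, 0), cons(k(0, cons(b, 0)), g(0, 0)))), b)  →  cons(q(cons(cons(0, 0), cons(0, g(0, 0)))), b)   [R2 at 1.1.2.1]
5. cons(q(cons(cons(0, 0), cons(0, g(0, 0)))), b)  →  cons(q(cons(cons(0, 0), cons(0, 0))), b)   [R1 at 1.1.2.2]
6. cons(q(cons(cons(0, 0), cons(0, 0))), b)  →  cons(b, b)   [R5 at 1]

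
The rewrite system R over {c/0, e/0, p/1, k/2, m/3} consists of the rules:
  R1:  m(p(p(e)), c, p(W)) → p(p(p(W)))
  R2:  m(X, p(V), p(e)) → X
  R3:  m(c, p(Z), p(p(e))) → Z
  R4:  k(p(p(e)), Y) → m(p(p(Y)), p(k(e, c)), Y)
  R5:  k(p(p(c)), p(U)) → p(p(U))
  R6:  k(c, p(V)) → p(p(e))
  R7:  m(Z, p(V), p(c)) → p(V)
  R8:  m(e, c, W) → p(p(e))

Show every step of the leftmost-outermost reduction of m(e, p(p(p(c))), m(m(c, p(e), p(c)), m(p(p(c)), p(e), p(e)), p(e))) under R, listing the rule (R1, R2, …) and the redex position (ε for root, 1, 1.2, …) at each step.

1. m(e, p(p(p(c))), m(m(c, p(e), p(c)), m(p(p(c)), p(e), p(e)), p(e)))  →  m(e, p(p(p(c))), m(p(e), m(p(p(c)), p(e), p(e)), p(e)))   [R7 at 3.1]
2. m(e, p(p(p(c))), m(p(e), m(p(p(c)), p(e), p(e)), p(e)))  →  m(e, p(p(p(c))), m(p(e), p(p(c)), p(e)))   [R2 at 3.2]
3. m(e, p(p(p(c))), m(p(e), p(p(c)), p(e)))  →  m(e, p(p(p(c))), p(e))   [R2 at 3]
4. m(e, p(p(p(c))), p(e))  →  e   [R2 at ε]

e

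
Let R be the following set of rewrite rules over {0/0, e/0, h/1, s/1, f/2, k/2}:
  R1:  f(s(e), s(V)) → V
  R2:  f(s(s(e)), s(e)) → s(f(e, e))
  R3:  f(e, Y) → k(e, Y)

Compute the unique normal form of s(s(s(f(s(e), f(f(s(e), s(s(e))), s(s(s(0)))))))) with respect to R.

1. s(s(s(f(s(e), f(f(s(e), s(s(e))), s(s(s(0))))))))  →  s(s(s(f(s(e), f(s(e), s(s(s(0))))))))   [R1 at 1.1.1.2.1]
2. s(s(s(f(s(e), f(s(e), s(s(s(0))))))))  →  s(s(s(f(s(e), s(s(0))))))   [R1 at 1.1.1.2]
3. s(s(s(f(s(e), s(s(0))))))  →  s(s(s(s(0))))   [R1 at 1.1.1]

s(s(s(s(0))))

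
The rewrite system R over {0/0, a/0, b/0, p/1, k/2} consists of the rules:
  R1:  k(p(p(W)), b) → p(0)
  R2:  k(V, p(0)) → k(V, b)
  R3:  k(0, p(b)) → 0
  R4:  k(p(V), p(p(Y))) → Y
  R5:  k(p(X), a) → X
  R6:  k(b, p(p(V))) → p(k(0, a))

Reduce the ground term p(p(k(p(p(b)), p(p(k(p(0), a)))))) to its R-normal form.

p(p(0))

1. p(p(k(p(p(b)), p(p(k(p(0), a))))))  →  p(p(k(p(0), a)))   [R4 at 1.1]
2. p(p(k(p(0), a)))  →  p(p(0))   [R5 at 1.1]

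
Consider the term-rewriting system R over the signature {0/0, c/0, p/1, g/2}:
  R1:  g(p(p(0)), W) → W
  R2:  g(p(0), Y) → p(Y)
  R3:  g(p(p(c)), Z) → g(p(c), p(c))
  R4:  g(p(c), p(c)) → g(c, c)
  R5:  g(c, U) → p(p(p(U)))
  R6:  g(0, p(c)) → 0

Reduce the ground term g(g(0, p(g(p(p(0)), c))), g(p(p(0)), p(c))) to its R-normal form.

0

1. g(g(0, p(g(p(p(0)), c))), g(p(p(0)), p(c)))  →  g(g(0, p(c)), g(p(p(0)), p(c)))   [R1 at 1.2.1]
2. g(g(0, p(c)), g(p(p(0)), p(c)))  →  g(0, g(p(p(0)), p(c)))   [R6 at 1]
3. g(0, g(p(p(0)), p(c)))  →  g(0, p(c))   [R1 at 2]
4. g(0, p(c))  →  0   [R6 at ε]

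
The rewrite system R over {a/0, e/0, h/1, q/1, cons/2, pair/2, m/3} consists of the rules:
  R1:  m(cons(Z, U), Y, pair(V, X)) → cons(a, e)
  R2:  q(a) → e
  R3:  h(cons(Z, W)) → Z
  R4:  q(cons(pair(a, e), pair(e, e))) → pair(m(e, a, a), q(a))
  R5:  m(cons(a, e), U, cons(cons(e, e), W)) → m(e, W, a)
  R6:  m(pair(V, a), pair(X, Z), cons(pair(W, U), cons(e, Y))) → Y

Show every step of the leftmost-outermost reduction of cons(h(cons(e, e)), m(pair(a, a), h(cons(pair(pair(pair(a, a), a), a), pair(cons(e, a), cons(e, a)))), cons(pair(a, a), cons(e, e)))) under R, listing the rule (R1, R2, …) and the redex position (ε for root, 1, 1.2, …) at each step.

cons(e, e)

1. cons(h(cons(e, e)), m(pair(a, a), h(cons(pair(pair(pair(a, a), a), a), pair(cons(e, a), cons(e, a)))), cons(pair(a, a), cons(e, e))))  →  cons(e, m(pair(a, a), h(cons(pair(pair(pair(a, a), a), a), pair(cons(e, a), cons(e, a)))), cons(pair(a, a), cons(e, e))))   [R3 at 1]
2. cons(e, m(pair(a, a), h(cons(pair(pair(pair(a, a), a), a), pair(cons(e, a), cons(e, a)))), cons(pair(a, a), cons(e, e))))  →  cons(e, m(pair(a, a), pair(pair(pair(a, a), a), a), cons(pair(a, a), cons(e, e))))   [R3 at 2.2]
3. cons(e, m(pair(a, a), pair(pair(pair(a, a), a), a), cons(pair(a, a), cons(e, e))))  →  cons(e, e)   [R6 at 2]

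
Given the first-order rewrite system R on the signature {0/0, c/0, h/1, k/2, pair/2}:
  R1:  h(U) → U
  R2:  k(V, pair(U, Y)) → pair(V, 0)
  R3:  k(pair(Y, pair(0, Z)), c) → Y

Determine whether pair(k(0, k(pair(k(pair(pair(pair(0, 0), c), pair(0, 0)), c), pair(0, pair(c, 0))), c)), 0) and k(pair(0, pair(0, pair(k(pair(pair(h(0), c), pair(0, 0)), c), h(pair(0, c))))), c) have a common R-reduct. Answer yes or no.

no — NF(t₁) = pair(pair(0, 0), 0), NF(t₂) = 0

Reduce t₁ = pair(k(0, k(pair(k(pair(pair(pair(0, 0), c), pair(0, 0)), c), pair(0, pair(c, 0))), c)), 0):
1. pair(k(0, k(pair(k(pair(pair(pair(0, 0), c), pair(0, 0)), c), pair(0, pair(c, 0))), c)), 0)  →  pair(k(0, k(pair(pair(pair(0, 0), c), pair(0, 0)), c)), 0)   [R3 at 1.2]
2. pair(k(0, k(pair(pair(pair(0, 0), c), pair(0, 0)), c)), 0)  →  pair(k(0, pair(pair(0, 0), c)), 0)   [R3 at 1.2]
3. pair(k(0, pair(pair(0, 0), c)), 0)  →  pair(pair(0, 0), 0)   [R2 at 1]

Reduce t₂ = k(pair(0, pair(0, pair(k(pair(pair(h(0), c), pair(0, 0)), c), h(pair(0, c))))), c):
1. k(pair(0, pair(0, pair(k(pair(pair(h(0), c), pair(0, 0)), c), h(pair(0, c))))), c)  →  0   [R3 at ε]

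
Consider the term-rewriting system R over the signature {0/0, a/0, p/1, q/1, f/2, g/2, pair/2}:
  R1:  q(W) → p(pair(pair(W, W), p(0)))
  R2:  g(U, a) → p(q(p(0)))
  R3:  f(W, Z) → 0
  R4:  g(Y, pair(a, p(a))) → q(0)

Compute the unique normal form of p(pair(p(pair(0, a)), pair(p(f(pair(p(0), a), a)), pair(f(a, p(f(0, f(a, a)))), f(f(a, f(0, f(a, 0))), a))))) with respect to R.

1. p(pair(p(pair(0, a)), pair(p(f(pair(p(0), a), a)), pair(f(a, p(f(0, f(a, a)))), f(f(a, f(0, f(a, 0))), a)))))  →  p(pair(p(pair(0, a)), pair(p(0), pair(f(a, p(f(0, f(a, a)))), f(f(a, f(0, f(a, 0))), a)))))   [R3 at 1.2.1.1]
2. p(pair(p(pair(0, a)), pair(p(0), pair(f(a, p(f(0, f(a, a)))), f(f(a, f(0, f(a, 0))), a)))))  →  p(pair(p(pair(0, a)), pair(p(0), pair(0, f(f(a, f(0, f(a, 0))), a)))))   [R3 at 1.2.2.1]
3. p(pair(p(pair(0, a)), pair(p(0), pair(0, f(f(a, f(0, f(a, 0))), a)))))  →  p(pair(p(pair(0, a)), pair(p(0), pair(0, 0))))   [R3 at 1.2.2.2]

p(pair(p(pair(0, a)), pair(p(0), pair(0, 0))))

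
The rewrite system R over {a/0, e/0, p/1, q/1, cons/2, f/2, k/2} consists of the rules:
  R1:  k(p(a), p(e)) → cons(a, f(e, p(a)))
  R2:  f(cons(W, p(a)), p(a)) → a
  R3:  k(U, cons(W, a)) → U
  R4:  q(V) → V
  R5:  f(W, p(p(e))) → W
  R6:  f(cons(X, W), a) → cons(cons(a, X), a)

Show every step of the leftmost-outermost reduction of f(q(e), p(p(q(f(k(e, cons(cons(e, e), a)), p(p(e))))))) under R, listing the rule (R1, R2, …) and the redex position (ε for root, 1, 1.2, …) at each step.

e

1. f(q(e), p(p(q(f(k(e, cons(cons(e, e), a)), p(p(e)))))))  →  f(e, p(p(q(f(k(e, cons(cons(e, e), a)), p(p(e)))))))   [R4 at 1]
2. f(e, p(p(q(f(k(e, cons(cons(e, e), a)), p(p(e)))))))  →  f(e, p(p(f(k(e, cons(cons(e, e), a)), p(p(e))))))   [R4 at 2.1.1]
3. f(e, p(p(f(k(e, cons(cons(e, e), a)), p(p(e))))))  →  f(e, p(p(k(e, cons(cons(e, e), a)))))   [R5 at 2.1.1]
4. f(e, p(p(k(e, cons(cons(e, e), a)))))  →  f(e, p(p(e)))   [R3 at 2.1.1]
5. f(e, p(p(e)))  →  e   [R5 at ε]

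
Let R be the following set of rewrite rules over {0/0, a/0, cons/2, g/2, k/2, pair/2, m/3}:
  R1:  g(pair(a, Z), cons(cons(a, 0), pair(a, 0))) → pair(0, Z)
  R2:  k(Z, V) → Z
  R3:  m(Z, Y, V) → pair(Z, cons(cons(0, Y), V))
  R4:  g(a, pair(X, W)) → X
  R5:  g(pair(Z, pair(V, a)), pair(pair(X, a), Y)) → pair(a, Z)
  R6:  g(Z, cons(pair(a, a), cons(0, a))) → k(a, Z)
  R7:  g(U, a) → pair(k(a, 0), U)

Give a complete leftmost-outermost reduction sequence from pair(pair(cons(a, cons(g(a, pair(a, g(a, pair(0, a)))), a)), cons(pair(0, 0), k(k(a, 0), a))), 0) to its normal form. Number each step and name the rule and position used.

pair(pair(cons(a, cons(a, a)), cons(pair(0, 0), a)), 0)

1. pair(pair(cons(a, cons(g(a, pair(a, g(a, pair(0, a)))), a)), cons(pair(0, 0), k(k(a, 0), a))), 0)  →  pair(pair(cons(a, cons(a, a)), cons(pair(0, 0), k(k(a, 0), a))), 0)   [R4 at 1.1.2.1]
2. pair(pair(cons(a, cons(a, a)), cons(pair(0, 0), k(k(a, 0), a))), 0)  →  pair(pair(cons(a, cons(a, a)), cons(pair(0, 0), k(a, 0))), 0)   [R2 at 1.2.2]
3. pair(pair(cons(a, cons(a, a)), cons(pair(0, 0), k(a, 0))), 0)  →  pair(pair(cons(a, cons(a, a)), cons(pair(0, 0), a)), 0)   [R2 at 1.2.2]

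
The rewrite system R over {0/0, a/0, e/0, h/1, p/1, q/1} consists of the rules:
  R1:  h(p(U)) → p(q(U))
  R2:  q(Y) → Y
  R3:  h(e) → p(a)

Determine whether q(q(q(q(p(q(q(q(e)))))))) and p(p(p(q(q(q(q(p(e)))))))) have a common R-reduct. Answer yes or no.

no — NF(t₁) = p(e), NF(t₂) = p(p(p(p(e))))

Reduce t₁ = q(q(q(q(p(q(q(q(e)))))))):
1. q(q(q(q(p(q(q(q(e))))))))  →  q(q(q(p(q(q(q(e)))))))   [R2 at ε]
2. q(q(q(p(q(q(q(e)))))))  →  q(q(p(q(q(q(e))))))   [R2 at ε]
3. q(q(p(q(q(q(e))))))  →  q(p(q(q(q(e)))))   [R2 at ε]
4. q(p(q(q(q(e)))))  →  p(q(q(q(e))))   [R2 at ε]
5. p(q(q(q(e))))  →  p(q(q(e)))   [R2 at 1]
6. p(q(q(e)))  →  p(q(e))   [R2 at 1]
7. p(q(e))  →  p(e)   [R2 at 1]

Reduce t₂ = p(p(p(q(q(q(q(p(e)))))))):
1. p(p(p(q(q(q(q(p(e))))))))  →  p(p(p(q(q(q(p(e)))))))   [R2 at 1.1.1]
2. p(p(p(q(q(q(p(e)))))))  →  p(p(p(q(q(p(e))))))   [R2 at 1.1.1]
3. p(p(p(q(q(p(e))))))  →  p(p(p(q(p(e)))))   [R2 at 1.1.1]
4. p(p(p(q(p(e)))))  →  p(p(p(p(e))))   [R2 at 1.1.1]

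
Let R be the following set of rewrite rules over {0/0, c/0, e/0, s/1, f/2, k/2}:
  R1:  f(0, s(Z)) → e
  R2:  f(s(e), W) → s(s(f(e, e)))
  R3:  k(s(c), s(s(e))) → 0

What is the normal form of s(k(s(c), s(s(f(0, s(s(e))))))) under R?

1. s(k(s(c), s(s(f(0, s(s(e)))))))  →  s(k(s(c), s(s(e))))   [R1 at 1.2.1.1]
2. s(k(s(c), s(s(e))))  →  s(0)   [R3 at 1]

s(0)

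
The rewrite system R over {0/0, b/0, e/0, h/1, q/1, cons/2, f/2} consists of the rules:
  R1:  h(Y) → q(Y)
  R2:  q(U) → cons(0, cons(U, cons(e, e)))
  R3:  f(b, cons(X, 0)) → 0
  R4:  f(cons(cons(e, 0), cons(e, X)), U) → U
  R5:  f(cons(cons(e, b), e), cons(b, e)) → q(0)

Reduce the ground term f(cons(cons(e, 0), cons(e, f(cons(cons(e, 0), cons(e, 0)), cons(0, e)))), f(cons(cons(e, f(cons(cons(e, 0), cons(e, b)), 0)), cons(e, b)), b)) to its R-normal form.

1. f(cons(cons(e, 0), cons(e, f(cons(cons(e, 0), cons(e, 0)), cons(0, e)))), f(cons(cons(e, f(cons(cons(e, 0), cons(e, b)), 0)), cons(e, b)), b))  →  f(cons(cons(e, f(cons(cons(e, 0), cons(e, b)), 0)), cons(e, b)), b)   [R4 at ε]
2. f(cons(cons(e, f(cons(cons(e, 0), cons(e, b)), 0)), cons(e, b)), b)  →  f(cons(cons(e, 0), cons(e, b)), b)   [R4 at 1.1.2]
3. f(cons(cons(e, 0), cons(e, b)), b)  →  b   [R4 at ε]

b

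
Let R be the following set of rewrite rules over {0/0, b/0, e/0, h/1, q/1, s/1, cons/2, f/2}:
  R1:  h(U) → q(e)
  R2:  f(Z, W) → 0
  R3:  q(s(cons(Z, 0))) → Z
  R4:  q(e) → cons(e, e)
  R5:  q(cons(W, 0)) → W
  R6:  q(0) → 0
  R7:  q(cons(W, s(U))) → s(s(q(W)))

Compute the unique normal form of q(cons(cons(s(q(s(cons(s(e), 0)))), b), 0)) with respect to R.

cons(s(s(e)), b)

1. q(cons(cons(s(q(s(cons(s(e), 0)))), b), 0))  →  cons(s(q(s(cons(s(e), 0)))), b)   [R5 at ε]
2. cons(s(q(s(cons(s(e), 0)))), b)  →  cons(s(s(e)), b)   [R3 at 1.1]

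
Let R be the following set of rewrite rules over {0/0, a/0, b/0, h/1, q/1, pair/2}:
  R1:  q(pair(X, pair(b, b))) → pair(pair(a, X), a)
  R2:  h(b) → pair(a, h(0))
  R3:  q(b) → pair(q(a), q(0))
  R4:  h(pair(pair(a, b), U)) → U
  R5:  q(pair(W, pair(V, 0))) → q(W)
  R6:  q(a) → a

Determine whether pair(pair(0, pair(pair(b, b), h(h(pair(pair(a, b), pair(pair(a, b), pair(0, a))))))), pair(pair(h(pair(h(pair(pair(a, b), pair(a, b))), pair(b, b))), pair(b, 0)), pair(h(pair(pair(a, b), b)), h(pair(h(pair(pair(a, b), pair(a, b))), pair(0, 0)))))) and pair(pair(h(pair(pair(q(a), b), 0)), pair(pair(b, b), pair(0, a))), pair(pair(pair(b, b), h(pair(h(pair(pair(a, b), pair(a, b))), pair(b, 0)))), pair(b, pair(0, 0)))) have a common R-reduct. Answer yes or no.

yes — NF(t₁) = pair(pair(0, pair(pair(b, b), pair(0, a))), pair(pair(pair(b, b), pair(b, 0)), pair(b, pair(0, 0)))), NF(t₂) = pair(pair(0, pair(pair(b, b), pair(0, a))), pair(pair(pair(b, b), pair(b, 0)), pair(b, pair(0, 0))))

Reduce t₁ = pair(pair(0, pair(pair(b, b), h(h(pair(pair(a, b), pair(pair(a, b), pair(0, a))))))), pair(pair(h(pair(h(pair(pair(a, b), pair(a, b))), pair(b, b))), pair(b, 0)), pair(h(pair(pair(a, b), b)), h(pair(h(pair(pair(a, b), pair(a, b))), pair(0, 0)))))):
1. pair(pair(0, pair(pair(b, b), h(h(pair(pair(a, b), pair(pair(a, b), pair(0, a))))))), pair(pair(h(pair(h(pair(pair(a, b), pair(a, b))), pair(b, b))), pair(b, 0)), pair(h(pair(pair(a, b), b)), h(pair(h(pair(pair(a, b), pair(a, b))), pair(0, 0))))))  →  pair(pair(0, pair(pair(b, b), h(pair(pair(a, b), pair(0, a))))), pair(pair(h(pair(h(pair(pair(a, b), pair(a, b))), pair(b, b))), pair(b, 0)), pair(h(pair(pair(a, b), b)), h(pair(h(pair(pair(a, b), pair(a, b))), pair(0, 0))))))   [R4 at 1.2.2.1]
2. pair(pair(0, pair(pair(b, b), h(pair(pair(a, b), pair(0, a))))), pair(pair(h(pair(h(pair(pair(a, b), pair(a, b))), pair(b, b))), pair(b, 0)), pair(h(pair(pair(a, b), b)), h(pair(h(pair(pair(a, b), pair(a, b))), pair(0, 0))))))  →  pair(pair(0, pair(pair(b, b), pair(0, a))), pair(pair(h(pair(h(pair(pair(a, b), pair(a, b))), pair(b, b))), pair(b, 0)), pair(h(pair(pair(a, b), b)), h(pair(h(pair(pair(a, b), pair(a, b))), pair(0, 0))))))   [R4 at 1.2.2]
3. pair(pair(0, pair(pair(b, b), pair(0, a))), pair(pair(h(pair(h(pair(pair(a, b), pair(a, b))), pair(b, b))), pair(b, 0)), pair(h(pair(pair(a, b), b)), h(pair(h(pair(pair(a, b), pair(a, b))), pair(0, 0))))))  →  pair(pair(0, pair(pair(b, b), pair(0, a))), pair(pair(h(pair(pair(a, b), pair(b, b))), pair(b, 0)), pair(h(pair(pair(a, b), b)), h(pair(h(pair(pair(a, b), pair(a, b))), pair(0, 0))))))   [R4 at 2.1.1.1.1]
4. pair(pair(0, pair(pair(b, b), pair(0, a))), pair(pair(h(pair(pair(a, b), pair(b, b))), pair(b, 0)), pair(h(pair(pair(a, b), b)), h(pair(h(pair(pair(a, b), pair(a, b))), pair(0, 0))))))  →  pair(pair(0, pair(pair(b, b), pair(0, a))), pair(pair(pair(b, b), pair(b, 0)), pair(h(pair(pair(a, b), b)), h(pair(h(pair(pair(a, b), pair(a, b))), pair(0, 0))))))   [R4 at 2.1.1]
5. pair(pair(0, pair(pair(b, b), pair(0, a))), pair(pair(pair(b, b), pair(b, 0)), pair(h(pair(pair(a, b), b)), h(pair(h(pair(pair(a, b), pair(a, b))), pair(0, 0))))))  →  pair(pair(0, pair(pair(b, b), pair(0, a))), pair(pair(pair(b, b), pair(b, 0)), pair(b, h(pair(h(pair(pair(a, b), pair(a, b))), pair(0, 0))))))   [R4 at 2.2.1]
6. pair(pair(0, pair(pair(b, b), pair(0, a))), pair(pair(pair(b, b), pair(b, 0)), pair(b, h(pair(h(pair(pair(a, b), pair(a, b))), pair(0, 0))))))  →  pair(pair(0, pair(pair(b, b), pair(0, a))), pair(pair(pair(b, b), pair(b, 0)), pair(b, h(pair(pair(a, b), pair(0, 0))))))   [R4 at 2.2.2.1.1]
7. pair(pair(0, pair(pair(b, b), pair(0, a))), pair(pair(pair(b, b), pair(b, 0)), pair(b, h(pair(pair(a, b), pair(0, 0))))))  →  pair(pair(0, pair(pair(b, b), pair(0, a))), pair(pair(pair(b, b), pair(b, 0)), pair(b, pair(0, 0))))   [R4 at 2.2.2]

Reduce t₂ = pair(pair(h(pair(pair(q(a), b), 0)), pair(pair(b, b), pair(0, a))), pair(pair(pair(b, b), h(pair(h(pair(pair(a, b), pair(a, b))), pair(b, 0)))), pair(b, pair(0, 0)))):
1. pair(pair(h(pair(pair(q(a), b), 0)), pair(pair(b, b), pair(0, a))), pair(pair(pair(b, b), h(pair(h(pair(pair(a, b), pair(a, b))), pair(b, 0)))), pair(b, pair(0, 0))))  →  pair(pair(h(pair(pair(a, b), 0)), pair(pair(b, b), pair(0, a))), pair(pair(pair(b, b), h(pair(h(pair(pair(a, b), pair(a, b))), pair(b, 0)))), pair(b, pair(0, 0))))   [R6 at 1.1.1.1.1]
2. pair(pair(h(pair(pair(a, b), 0)), pair(pair(b, b), pair(0, a))), pair(pair(pair(b, b), h(pair(h(pair(pair(a, b), pair(a, b))), pair(b, 0)))), pair(b, pair(0, 0))))  →  pair(pair(0, pair(pair(b, b), pair(0, a))), pair(pair(pair(b, b), h(pair(h(pair(pair(a, b), pair(a, b))), pair(b, 0)))), pair(b, pair(0, 0))))   [R4 at 1.1]
3. pair(pair(0, pair(pair(b, b), pair(0, a))), pair(pair(pair(b, b), h(pair(h(pair(pair(a, b), pair(a, b))), pair(b, 0)))), pair(b, pair(0, 0))))  →  pair(pair(0, pair(pair(b, b), pair(0, a))), pair(pair(pair(b, b), h(pair(pair(a, b), pair(b, 0)))), pair(b, pair(0, 0))))   [R4 at 2.1.2.1.1]
4. pair(pair(0, pair(pair(b, b), pair(0, a))), pair(pair(pair(b, b), h(pair(pair(a, b), pair(b, 0)))), pair(b, pair(0, 0))))  →  pair(pair(0, pair(pair(b, b), pair(0, a))), pair(pair(pair(b, b), pair(b, 0)), pair(b, pair(0, 0))))   [R4 at 2.1.2]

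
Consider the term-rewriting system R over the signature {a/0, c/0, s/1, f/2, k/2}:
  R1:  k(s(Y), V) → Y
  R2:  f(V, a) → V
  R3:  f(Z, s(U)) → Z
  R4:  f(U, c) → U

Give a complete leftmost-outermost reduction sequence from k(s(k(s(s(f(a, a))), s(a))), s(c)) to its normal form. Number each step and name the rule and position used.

s(a)

1. k(s(k(s(s(f(a, a))), s(a))), s(c))  →  k(s(s(f(a, a))), s(a))   [R1 at ε]
2. k(s(s(f(a, a))), s(a))  →  s(f(a, a))   [R1 at ε]
3. s(f(a, a))  →  s(a)   [R2 at 1]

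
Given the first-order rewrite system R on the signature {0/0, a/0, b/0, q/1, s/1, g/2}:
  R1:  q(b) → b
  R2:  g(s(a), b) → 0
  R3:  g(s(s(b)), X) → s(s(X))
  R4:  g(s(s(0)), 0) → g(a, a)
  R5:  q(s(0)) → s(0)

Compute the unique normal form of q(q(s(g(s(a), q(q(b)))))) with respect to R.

s(0)

1. q(q(s(g(s(a), q(q(b))))))  →  q(q(s(g(s(a), q(b)))))   [R1 at 1.1.1.2.1]
2. q(q(s(g(s(a), q(b)))))  →  q(q(s(g(s(a), b))))   [R1 at 1.1.1.2]
3. q(q(s(g(s(a), b))))  →  q(q(s(0)))   [R2 at 1.1.1]
4. q(q(s(0)))  →  q(s(0))   [R5 at 1]
5. q(s(0))  →  s(0)   [R5 at ε]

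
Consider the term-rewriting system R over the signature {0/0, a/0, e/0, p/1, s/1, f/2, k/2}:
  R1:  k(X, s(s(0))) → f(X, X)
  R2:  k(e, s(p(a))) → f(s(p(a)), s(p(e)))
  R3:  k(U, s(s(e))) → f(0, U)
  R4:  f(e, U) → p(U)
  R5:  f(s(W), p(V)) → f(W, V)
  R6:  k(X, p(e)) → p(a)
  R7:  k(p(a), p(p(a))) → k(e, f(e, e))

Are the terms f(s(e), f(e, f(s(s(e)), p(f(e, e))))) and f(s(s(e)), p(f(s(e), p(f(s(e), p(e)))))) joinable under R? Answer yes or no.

Reduce t₁ = f(s(e), f(e, f(s(s(e)), p(f(e, e))))):
1. f(s(e), f(e, f(s(s(e)), p(f(e, e)))))  →  f(s(e), p(f(s(s(e)), p(f(e, e)))))   [R4 at 2]
2. f(s(e), p(f(s(s(e)), p(f(e, e)))))  →  f(e, f(s(s(e)), p(f(e, e))))   [R5 at ε]
3. f(e, f(s(s(e)), p(f(e, e))))  →  p(f(s(s(e)), p(f(e, e))))   [R4 at ε]
4. p(f(s(s(e)), p(f(e, e))))  →  p(f(s(e), f(e, e)))   [R5 at 1]
5. p(f(s(e), f(e, e)))  →  p(f(s(e), p(e)))   [R4 at 1.2]
6. p(f(s(e), p(e)))  →  p(f(e, e))   [R5 at 1]
7. p(f(e, e))  →  p(p(e))   [R4 at 1]

Reduce t₂ = f(s(s(e)), p(f(s(e), p(f(s(e), p(e)))))):
1. f(s(s(e)), p(f(s(e), p(f(s(e), p(e))))))  →  f(s(e), f(s(e), p(f(s(e), p(e)))))   [R5 at ε]
2. f(s(e), f(s(e), p(f(s(e), p(e)))))  →  f(s(e), f(e, f(s(e), p(e))))   [R5 at 2]
3. f(s(e), f(e, f(s(e), p(e))))  →  f(s(e), p(f(s(e), p(e))))   [R4 at 2]
4. f(s(e), p(f(s(e), p(e))))  →  f(e, f(s(e), p(e)))   [R5 at ε]
5. f(e, f(s(e), p(e)))  →  p(f(s(e), p(e)))   [R4 at ε]
6. p(f(s(e), p(e)))  →  p(f(e, e))   [R5 at 1]
7. p(f(e, e))  →  p(p(e))   [R4 at 1]

yes — NF(t₁) = p(p(e)), NF(t₂) = p(p(e))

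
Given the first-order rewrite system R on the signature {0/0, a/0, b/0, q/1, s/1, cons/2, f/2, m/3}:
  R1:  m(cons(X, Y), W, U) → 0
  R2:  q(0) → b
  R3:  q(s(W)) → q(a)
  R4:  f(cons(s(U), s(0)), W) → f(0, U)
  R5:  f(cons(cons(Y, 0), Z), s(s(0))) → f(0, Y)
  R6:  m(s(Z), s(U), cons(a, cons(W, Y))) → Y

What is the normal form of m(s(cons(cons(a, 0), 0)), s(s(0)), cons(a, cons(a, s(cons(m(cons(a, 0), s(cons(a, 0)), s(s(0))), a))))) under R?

1. m(s(cons(cons(a, 0), 0)), s(s(0)), cons(a, cons(a, s(cons(m(cons(a, 0), s(cons(a, 0)), s(s(0))), a)))))  →  s(cons(m(cons(a, 0), s(cons(a, 0)), s(s(0))), a))   [R6 at ε]
2. s(cons(m(cons(a, 0), s(cons(a, 0)), s(s(0))), a))  →  s(cons(0, a))   [R1 at 1.1]

s(cons(0, a))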